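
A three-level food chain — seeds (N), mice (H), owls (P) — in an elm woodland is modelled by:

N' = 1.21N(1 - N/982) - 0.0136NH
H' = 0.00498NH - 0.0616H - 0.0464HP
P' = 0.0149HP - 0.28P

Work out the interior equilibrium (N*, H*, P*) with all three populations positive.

N* ≈ 775, H* ≈ 18.8, P* ≈ 81.8

From dP/dt = 0: 0.0149H* = 0.28, so H* = 18.8.
From dN/dt = 0: 1.21(1 - N*/982) = 0.0136·18.8, giving N* = 982·(1 - 0.211) = 775.
From dH/dt = 0: 0.00498·775 - 0.0616 = 0.0464P*, so P* = 3.8/0.0464 = 81.8.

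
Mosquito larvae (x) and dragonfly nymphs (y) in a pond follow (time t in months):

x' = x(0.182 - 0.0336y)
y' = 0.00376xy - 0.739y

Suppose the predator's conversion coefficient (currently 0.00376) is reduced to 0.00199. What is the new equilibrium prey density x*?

x* ≈ 371

At the interior fixed point, setting dy/dt = 0 with y > 0 fixes x* = (predator death rate)/(xy coefficient) — independent of the other coefficients.
With the change, x* = 0.739/0.00199 = 371; it rises from 197.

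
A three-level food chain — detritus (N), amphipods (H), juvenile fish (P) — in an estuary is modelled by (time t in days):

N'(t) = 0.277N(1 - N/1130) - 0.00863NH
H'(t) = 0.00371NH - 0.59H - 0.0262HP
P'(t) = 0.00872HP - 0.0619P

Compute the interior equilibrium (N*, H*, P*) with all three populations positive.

N* ≈ 880, H* ≈ 7.1, P* ≈ 102

From dP/dt = 0: 0.00872H* = 0.0619, so H* = 7.1.
From dN/dt = 0: 0.277(1 - N*/1130) = 0.00863·7.1, giving N* = 1130·(1 - 0.221) = 880.
From dH/dt = 0: 0.00371·880 - 0.59 = 0.0262P*, so P* = 2.68/0.0262 = 102.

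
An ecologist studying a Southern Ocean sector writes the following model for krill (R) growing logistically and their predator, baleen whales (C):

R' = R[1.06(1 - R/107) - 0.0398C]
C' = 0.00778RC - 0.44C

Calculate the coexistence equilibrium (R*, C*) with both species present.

R* ≈ 56.6, C* ≈ 12.6

From dC/dt = 0 with C > 0: 0.00778R* = 0.44, so R* = 56.6.
Substitute into dR/dt = 0: 1.06(1 - 56.6/107) = 0.0398C*.
The bracket is 0.471, giving C* = 0.5/0.0398 = 12.6.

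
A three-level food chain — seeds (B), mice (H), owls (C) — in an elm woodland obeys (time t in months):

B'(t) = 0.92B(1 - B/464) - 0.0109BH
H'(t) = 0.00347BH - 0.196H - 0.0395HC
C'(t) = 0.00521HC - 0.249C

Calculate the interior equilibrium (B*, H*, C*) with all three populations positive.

From dC/dt = 0: 0.00521H* = 0.249, so H* = 47.8.
From dB/dt = 0: 0.92(1 - B*/464) = 0.0109·47.8, giving B* = 464·(1 - 0.566) = 201.
From dH/dt = 0: 0.00347·201 - 0.196 = 0.0395C*, so C* = 0.502/0.0395 = 12.7.

B* ≈ 201, H* ≈ 47.8, C* ≈ 12.7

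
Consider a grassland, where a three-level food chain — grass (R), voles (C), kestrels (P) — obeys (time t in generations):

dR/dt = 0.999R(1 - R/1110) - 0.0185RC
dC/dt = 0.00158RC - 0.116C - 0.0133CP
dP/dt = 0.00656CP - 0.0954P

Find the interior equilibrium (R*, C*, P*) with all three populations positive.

From dP/dt = 0: 0.00656C* = 0.0954, so C* = 14.5.
From dR/dt = 0: 0.999(1 - R*/1110) = 0.0185·14.5, giving R* = 1110·(1 - 0.269) = 811.
From dC/dt = 0: 0.00158·811 - 0.116 = 0.0133P*, so P* = 1.17/0.0133 = 87.6.

R* ≈ 811, C* ≈ 14.5, P* ≈ 87.6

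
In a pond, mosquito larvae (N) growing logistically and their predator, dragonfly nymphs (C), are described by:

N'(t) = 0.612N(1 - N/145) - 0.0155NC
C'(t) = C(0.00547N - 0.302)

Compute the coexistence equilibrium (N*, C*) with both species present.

N* ≈ 55.2, C* ≈ 24.4

From dC/dt = 0 with C > 0: 0.00547N* = 0.302, so N* = 55.2.
Substitute into dN/dt = 0: 0.612(1 - 55.2/145) = 0.0155C*.
The bracket is 0.619, giving C* = 0.379/0.0155 = 24.4.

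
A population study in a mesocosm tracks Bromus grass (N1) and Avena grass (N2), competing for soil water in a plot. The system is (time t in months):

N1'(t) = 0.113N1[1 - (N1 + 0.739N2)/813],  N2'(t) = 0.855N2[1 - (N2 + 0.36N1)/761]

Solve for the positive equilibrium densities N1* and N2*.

Setting both brackets to zero gives the nullclines N1 + 0.739N2 = 813 and 0.36N1 + N2 = 761.
Substituting N2 = 761 - 0.36N1 into the first: N1(1 - 0.739·0.36) = 813 - 0.739·761.
So N1* = 251/0.734 = 341, and then N2* = 761 - 0.36·341 = 638.

N1* ≈ 341, N2* ≈ 638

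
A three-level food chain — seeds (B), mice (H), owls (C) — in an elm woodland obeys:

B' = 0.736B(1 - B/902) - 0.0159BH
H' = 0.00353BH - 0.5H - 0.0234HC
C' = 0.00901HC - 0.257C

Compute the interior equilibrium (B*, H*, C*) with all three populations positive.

From dC/dt = 0: 0.00901H* = 0.257, so H* = 28.5.
From dB/dt = 0: 0.736(1 - B*/902) = 0.0159·28.5, giving B* = 902·(1 - 0.616) = 346.
From dH/dt = 0: 0.00353·346 - 0.5 = 0.0234C*, so C* = 0.722/0.0234 = 30.9.

B* ≈ 346, H* ≈ 28.5, C* ≈ 30.9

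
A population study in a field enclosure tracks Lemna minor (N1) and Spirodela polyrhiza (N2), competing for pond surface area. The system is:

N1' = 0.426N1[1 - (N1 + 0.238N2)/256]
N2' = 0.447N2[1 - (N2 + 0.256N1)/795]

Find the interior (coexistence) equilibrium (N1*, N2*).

N1* ≈ 71.1, N2* ≈ 777

Setting both brackets to zero gives the nullclines N1 + 0.238N2 = 256 and 0.256N1 + N2 = 795.
Substituting N2 = 795 - 0.256N1 into the first: N1(1 - 0.238·0.256) = 256 - 0.238·795.
So N1* = 66.8/0.939 = 71.1, and then N2* = 795 - 0.256·71.1 = 777.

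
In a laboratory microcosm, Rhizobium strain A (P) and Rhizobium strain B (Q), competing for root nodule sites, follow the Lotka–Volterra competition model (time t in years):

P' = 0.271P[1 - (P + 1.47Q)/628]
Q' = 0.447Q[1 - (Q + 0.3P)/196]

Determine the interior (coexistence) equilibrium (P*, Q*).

Setting both brackets to zero gives the nullclines P + 1.47Q = 628 and 0.3P + Q = 196.
Substituting Q = 196 - 0.3P into the first: P(1 - 1.47·0.3) = 628 - 1.47·196.
So P* = 340/0.559 = 608, and then Q* = 196 - 0.3·608 = 13.6.

P* ≈ 608, Q* ≈ 13.6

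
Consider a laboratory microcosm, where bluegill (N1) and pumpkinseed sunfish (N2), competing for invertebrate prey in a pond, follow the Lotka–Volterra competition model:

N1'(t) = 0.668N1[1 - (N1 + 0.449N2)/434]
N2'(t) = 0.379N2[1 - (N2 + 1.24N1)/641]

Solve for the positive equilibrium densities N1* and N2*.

Setting both brackets to zero gives the nullclines N1 + 0.449N2 = 434 and 1.24N1 + N2 = 641.
Substituting N2 = 641 - 1.24N1 into the first: N1(1 - 0.449·1.24) = 434 - 0.449·641.
So N1* = 146/0.443 = 330, and then N2* = 641 - 1.24·330 = 232.

N1* ≈ 330, N2* ≈ 232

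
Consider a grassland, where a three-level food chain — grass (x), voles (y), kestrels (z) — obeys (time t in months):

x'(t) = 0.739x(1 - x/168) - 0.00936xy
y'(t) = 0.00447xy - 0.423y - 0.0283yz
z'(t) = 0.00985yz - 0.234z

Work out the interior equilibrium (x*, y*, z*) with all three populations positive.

x* ≈ 117, y* ≈ 23.8, z* ≈ 3.6

From dz/dt = 0: 0.00985y* = 0.234, so y* = 23.8.
From dx/dt = 0: 0.739(1 - x*/168) = 0.00936·23.8, giving x* = 168·(1 - 0.301) = 117.
From dy/dt = 0: 0.00447·117 - 0.423 = 0.0283z*, so z* = 0.102/0.0283 = 3.6.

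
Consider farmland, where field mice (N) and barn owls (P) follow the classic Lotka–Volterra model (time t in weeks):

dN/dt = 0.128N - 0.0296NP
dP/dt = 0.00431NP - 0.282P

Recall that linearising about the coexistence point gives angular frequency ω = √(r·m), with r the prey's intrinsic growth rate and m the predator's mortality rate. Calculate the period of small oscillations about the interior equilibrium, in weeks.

Here r = 0.128 and m = 0.282, so r·m = 0.0361.
ω = √0.0361 = 0.19 per week, hence T = 2π/ω ≈ 33.1 weeks.

T ≈ 33.1 weeks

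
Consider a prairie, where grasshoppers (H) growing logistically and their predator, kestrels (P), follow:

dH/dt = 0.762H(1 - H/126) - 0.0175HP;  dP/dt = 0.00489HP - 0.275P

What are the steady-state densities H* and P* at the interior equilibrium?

H* ≈ 56.2, P* ≈ 24.1

From dP/dt = 0 with P > 0: 0.00489H* = 0.275, so H* = 56.2.
Substitute into dH/dt = 0: 0.762(1 - 56.2/126) = 0.0175P*.
The bracket is 0.554, giving P* = 0.422/0.0175 = 24.1.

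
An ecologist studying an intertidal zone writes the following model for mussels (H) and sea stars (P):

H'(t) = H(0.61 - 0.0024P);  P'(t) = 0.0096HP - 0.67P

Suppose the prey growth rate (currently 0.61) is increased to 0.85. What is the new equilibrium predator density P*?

At the interior fixed point, setting dH/dt = 0 with H > 0 fixes P* = (prey growth rate)/(HP coefficient) — independent of the other coefficients.
With the change, P* = 0.85/0.0024 = 354; it rises from 254.

P* ≈ 354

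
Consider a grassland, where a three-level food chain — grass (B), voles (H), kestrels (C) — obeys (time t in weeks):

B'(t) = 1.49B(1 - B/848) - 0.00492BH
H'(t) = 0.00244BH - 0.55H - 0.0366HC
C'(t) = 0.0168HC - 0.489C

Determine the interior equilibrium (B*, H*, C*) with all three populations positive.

B* ≈ 766, H* ≈ 29.1, C* ≈ 36.1

From dC/dt = 0: 0.0168H* = 0.489, so H* = 29.1.
From dB/dt = 0: 1.49(1 - B*/848) = 0.00492·29.1, giving B* = 848·(1 - 0.0961) = 766.
From dH/dt = 0: 0.00244·766 - 0.55 = 0.0366C*, so C* = 1.32/0.0366 = 36.1.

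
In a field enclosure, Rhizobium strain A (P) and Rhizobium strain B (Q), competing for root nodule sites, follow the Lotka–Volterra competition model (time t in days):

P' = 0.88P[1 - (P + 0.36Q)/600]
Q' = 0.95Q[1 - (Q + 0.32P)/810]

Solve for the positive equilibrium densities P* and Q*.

Setting both brackets to zero gives the nullclines P + 0.36Q = 600 and 0.32P + Q = 810.
Substituting Q = 810 - 0.32P into the first: P(1 - 0.36·0.32) = 600 - 0.36·810.
So P* = 308/0.885 = 349, and then Q* = 810 - 0.32·349 = 698.

P* ≈ 349, Q* ≈ 698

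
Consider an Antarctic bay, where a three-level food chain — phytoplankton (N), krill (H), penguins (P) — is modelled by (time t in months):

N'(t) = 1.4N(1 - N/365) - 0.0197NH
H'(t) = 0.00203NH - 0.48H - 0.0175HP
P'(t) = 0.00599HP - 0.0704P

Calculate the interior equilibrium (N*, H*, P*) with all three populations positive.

From dP/dt = 0: 0.00599H* = 0.0704, so H* = 11.8.
From dN/dt = 0: 1.4(1 - N*/365) = 0.0197·11.8, giving N* = 365·(1 - 0.165) = 305.
From dH/dt = 0: 0.00203·305 - 0.48 = 0.0175P*, so P* = 0.138/0.0175 = 7.91.

N* ≈ 305, H* ≈ 11.8, P* ≈ 7.91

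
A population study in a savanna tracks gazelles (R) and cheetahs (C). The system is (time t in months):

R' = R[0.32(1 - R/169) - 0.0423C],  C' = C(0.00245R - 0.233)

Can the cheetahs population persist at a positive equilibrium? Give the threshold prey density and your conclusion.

The predator equation gives dC/dt > 0 only when R > 0.233/0.00245 = 95.1.
Without the predator, R → K = 169. Since 169 > 95.1, the predator can invade and persist.

Threshold R = 95.1; K > 95.1, so yes, the predator persists.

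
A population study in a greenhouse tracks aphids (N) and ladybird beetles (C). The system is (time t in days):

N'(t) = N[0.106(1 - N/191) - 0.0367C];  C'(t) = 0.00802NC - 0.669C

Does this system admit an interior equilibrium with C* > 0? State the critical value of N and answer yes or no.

The predator equation gives dC/dt > 0 only when N > 0.669/0.00802 = 83.4.
Without the predator, N → K = 191. Since 191 > 83.4, the predator can invade and persist.

Threshold N = 83.4; K > 83.4, so yes, the predator persists.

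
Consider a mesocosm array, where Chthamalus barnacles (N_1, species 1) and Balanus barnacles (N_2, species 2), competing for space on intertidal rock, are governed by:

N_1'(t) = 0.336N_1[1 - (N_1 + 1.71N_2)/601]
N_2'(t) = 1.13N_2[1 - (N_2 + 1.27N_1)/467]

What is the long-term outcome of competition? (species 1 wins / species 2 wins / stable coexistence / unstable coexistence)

unstable coexistence (outcome depends on initial conditions)

Compare the nullcline intercepts: K1/α12 = 601/1.71 = 351 < K2 = 467; K2/α21 = 467/1.27 = 368 < K1 = 601.
Since both are reversed, neither can invade when rare; the interior point is a saddle.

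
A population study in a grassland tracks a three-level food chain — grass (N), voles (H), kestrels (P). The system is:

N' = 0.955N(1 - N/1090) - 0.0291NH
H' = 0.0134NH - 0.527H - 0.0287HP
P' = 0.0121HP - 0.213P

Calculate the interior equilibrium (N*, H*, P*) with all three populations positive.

N* ≈ 505, H* ≈ 17.6, P* ≈ 218

From dP/dt = 0: 0.0121H* = 0.213, so H* = 17.6.
From dN/dt = 0: 0.955(1 - N*/1090) = 0.0291·17.6, giving N* = 1090·(1 - 0.536) = 505.
From dH/dt = 0: 0.0134·505 - 0.527 = 0.0287P*, so P* = 6.24/0.0287 = 218.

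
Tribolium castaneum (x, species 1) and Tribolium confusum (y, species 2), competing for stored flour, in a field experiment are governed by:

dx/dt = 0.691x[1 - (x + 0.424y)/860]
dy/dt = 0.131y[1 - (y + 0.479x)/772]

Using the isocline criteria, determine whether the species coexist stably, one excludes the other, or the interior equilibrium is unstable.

Compare the nullcline intercepts: K1/α12 = 860/0.424 = 2030 > K2 = 772; K2/α21 = 772/0.479 = 1610 > K1 = 860.
Since both inequalities hold, each species can invade when rare, so the interior equilibrium is stable.

stable coexistence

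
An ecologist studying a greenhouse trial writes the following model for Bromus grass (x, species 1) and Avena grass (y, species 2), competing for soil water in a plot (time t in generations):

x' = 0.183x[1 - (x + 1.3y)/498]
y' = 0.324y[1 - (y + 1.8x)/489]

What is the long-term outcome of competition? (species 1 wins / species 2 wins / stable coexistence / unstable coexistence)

unstable coexistence (outcome depends on initial conditions)

Compare the nullcline intercepts: K1/α12 = 498/1.3 = 383 < K2 = 489; K2/α21 = 489/1.8 = 272 < K1 = 498.
Since both are reversed, neither can invade when rare; the interior point is a saddle.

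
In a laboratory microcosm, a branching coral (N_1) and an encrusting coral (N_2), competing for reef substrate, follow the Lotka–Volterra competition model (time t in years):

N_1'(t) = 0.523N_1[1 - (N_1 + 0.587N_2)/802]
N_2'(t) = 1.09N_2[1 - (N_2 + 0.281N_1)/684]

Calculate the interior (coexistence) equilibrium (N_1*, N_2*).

N_1* ≈ 480, N_2* ≈ 549

Setting both brackets to zero gives the nullclines N_1 + 0.587N_2 = 802 and 0.281N_1 + N_2 = 684.
Substituting N_2 = 684 - 0.281N_1 into the first: N_1(1 - 0.587·0.281) = 802 - 0.587·684.
So N_1* = 400/0.835 = 480, and then N_2* = 684 - 0.281·480 = 549.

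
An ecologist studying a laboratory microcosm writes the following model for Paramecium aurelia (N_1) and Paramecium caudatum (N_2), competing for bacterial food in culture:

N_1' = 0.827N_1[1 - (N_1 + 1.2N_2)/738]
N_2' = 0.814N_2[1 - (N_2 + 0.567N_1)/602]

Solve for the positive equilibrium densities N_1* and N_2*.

Setting both brackets to zero gives the nullclines N_1 + 1.2N_2 = 738 and 0.567N_1 + N_2 = 602.
Substituting N_2 = 602 - 0.567N_1 into the first: N_1(1 - 1.2·0.567) = 738 - 1.2·602.
So N_1* = 15.6/0.32 = 48.8, and then N_2* = 602 - 0.567·48.8 = 574.

N_1* ≈ 48.8, N_2* ≈ 574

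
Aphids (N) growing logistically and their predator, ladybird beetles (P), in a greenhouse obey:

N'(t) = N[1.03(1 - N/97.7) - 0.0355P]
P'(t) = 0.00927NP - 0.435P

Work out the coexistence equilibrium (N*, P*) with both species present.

From dP/dt = 0 with P > 0: 0.00927N* = 0.435, so N* = 46.9.
Substitute into dN/dt = 0: 1.03(1 - 46.9/97.7) = 0.0355P*.
The bracket is 0.52, giving P* = 0.535/0.0355 = 15.1.

N* ≈ 46.9, P* ≈ 15.1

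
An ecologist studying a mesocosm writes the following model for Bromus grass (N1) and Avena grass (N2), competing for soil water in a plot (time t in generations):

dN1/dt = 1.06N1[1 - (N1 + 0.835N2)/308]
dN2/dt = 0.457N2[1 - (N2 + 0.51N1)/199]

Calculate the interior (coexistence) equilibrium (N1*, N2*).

N1* ≈ 247, N2* ≈ 73

Setting both brackets to zero gives the nullclines N1 + 0.835N2 = 308 and 0.51N1 + N2 = 199.
Substituting N2 = 199 - 0.51N1 into the first: N1(1 - 0.835·0.51) = 308 - 0.835·199.
So N1* = 142/0.574 = 247, and then N2* = 199 - 0.51·247 = 73.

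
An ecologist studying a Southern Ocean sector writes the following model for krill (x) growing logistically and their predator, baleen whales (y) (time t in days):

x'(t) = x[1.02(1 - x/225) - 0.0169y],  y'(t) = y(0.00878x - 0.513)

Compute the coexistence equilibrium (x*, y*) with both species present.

From dy/dt = 0 with y > 0: 0.00878x* = 0.513, so x* = 58.4.
Substitute into dx/dt = 0: 1.02(1 - 58.4/225) = 0.0169y*.
The bracket is 0.74, giving y* = 0.755/0.0169 = 44.7.

x* ≈ 58.4, y* ≈ 44.7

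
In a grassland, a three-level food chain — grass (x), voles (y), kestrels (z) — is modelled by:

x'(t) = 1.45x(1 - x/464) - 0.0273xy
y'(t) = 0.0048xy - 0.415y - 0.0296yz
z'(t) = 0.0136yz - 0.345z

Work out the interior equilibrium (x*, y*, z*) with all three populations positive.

x* ≈ 242, y* ≈ 25.4, z* ≈ 25.3

From dz/dt = 0: 0.0136y* = 0.345, so y* = 25.4.
From dx/dt = 0: 1.45(1 - x*/464) = 0.0273·25.4, giving x* = 464·(1 - 0.478) = 242.
From dy/dt = 0: 0.0048·242 - 0.415 = 0.0296z*, so z* = 0.748/0.0296 = 25.3.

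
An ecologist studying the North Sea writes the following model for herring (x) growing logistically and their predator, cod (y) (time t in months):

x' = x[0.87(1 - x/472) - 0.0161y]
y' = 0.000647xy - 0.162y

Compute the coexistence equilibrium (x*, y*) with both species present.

From dy/dt = 0 with y > 0: 0.000647x* = 0.162, so x* = 250.
Substitute into dx/dt = 0: 0.87(1 - 250/472) = 0.0161y*.
The bracket is 0.47, giving y* = 0.408/0.0161 = 25.4.

x* ≈ 250, y* ≈ 25.4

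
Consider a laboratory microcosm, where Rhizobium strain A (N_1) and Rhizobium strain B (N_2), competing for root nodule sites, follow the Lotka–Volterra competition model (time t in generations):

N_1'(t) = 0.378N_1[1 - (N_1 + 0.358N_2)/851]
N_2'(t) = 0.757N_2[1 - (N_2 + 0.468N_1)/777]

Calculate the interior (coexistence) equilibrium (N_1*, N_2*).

Setting both brackets to zero gives the nullclines N_1 + 0.358N_2 = 851 and 0.468N_1 + N_2 = 777.
Substituting N_2 = 777 - 0.468N_1 into the first: N_1(1 - 0.358·0.468) = 851 - 0.358·777.
So N_1* = 573/0.832 = 688, and then N_2* = 777 - 0.468·688 = 455.

N_1* ≈ 688, N_2* ≈ 455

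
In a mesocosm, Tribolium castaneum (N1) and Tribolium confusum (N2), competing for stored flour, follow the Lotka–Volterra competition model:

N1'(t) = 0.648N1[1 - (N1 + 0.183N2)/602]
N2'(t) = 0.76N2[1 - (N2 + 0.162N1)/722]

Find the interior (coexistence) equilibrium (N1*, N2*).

N1* ≈ 484, N2* ≈ 644

Setting both brackets to zero gives the nullclines N1 + 0.183N2 = 602 and 0.162N1 + N2 = 722.
Substituting N2 = 722 - 0.162N1 into the first: N1(1 - 0.183·0.162) = 602 - 0.183·722.
So N1* = 470/0.97 = 484, and then N2* = 722 - 0.162·484 = 644.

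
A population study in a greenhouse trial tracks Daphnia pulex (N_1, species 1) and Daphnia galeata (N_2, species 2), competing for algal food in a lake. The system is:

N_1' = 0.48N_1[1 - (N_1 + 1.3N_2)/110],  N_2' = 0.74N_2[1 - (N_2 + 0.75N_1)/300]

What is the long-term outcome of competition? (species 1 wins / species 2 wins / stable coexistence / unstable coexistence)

Compare the nullcline intercepts: K1/α12 = 110/1.3 = 84.6 < K2 = 300; K2/α21 = 300/0.75 = 400 > K1 = 110.
Since the inequalities point opposite ways, species 2 can invade but species 1 cannot.

species 2 excludes species 1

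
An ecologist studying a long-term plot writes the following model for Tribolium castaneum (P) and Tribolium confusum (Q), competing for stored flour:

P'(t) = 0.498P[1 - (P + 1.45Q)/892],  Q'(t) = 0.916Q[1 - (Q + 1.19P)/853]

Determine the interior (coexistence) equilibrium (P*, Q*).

Setting both brackets to zero gives the nullclines P + 1.45Q = 892 and 1.19P + Q = 853.
Substituting Q = 853 - 1.19P into the first: P(1 - 1.45·1.19) = 892 - 1.45·853.
So P* = -345/-0.725 = 475, and then Q* = 853 - 1.19·475 = 287.

P* ≈ 475, Q* ≈ 287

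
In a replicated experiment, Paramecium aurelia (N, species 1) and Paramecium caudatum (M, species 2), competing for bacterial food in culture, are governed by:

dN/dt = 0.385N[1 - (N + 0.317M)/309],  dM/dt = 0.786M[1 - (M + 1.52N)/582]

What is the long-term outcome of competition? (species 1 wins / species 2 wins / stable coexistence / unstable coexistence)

stable coexistence

Compare the nullcline intercepts: K1/α12 = 309/0.317 = 975 > K2 = 582; K2/α21 = 582/1.52 = 383 > K1 = 309.
Since both inequalities hold, each species can invade when rare, so the interior equilibrium is stable.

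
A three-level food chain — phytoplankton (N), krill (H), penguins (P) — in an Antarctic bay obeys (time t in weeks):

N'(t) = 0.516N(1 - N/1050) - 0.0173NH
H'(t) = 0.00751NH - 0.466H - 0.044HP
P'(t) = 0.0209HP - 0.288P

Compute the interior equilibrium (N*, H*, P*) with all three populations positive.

N* ≈ 565, H* ≈ 13.8, P* ≈ 85.8

From dP/dt = 0: 0.0209H* = 0.288, so H* = 13.8.
From dN/dt = 0: 0.516(1 - N*/1050) = 0.0173·13.8, giving N* = 1050·(1 - 0.462) = 565.
From dH/dt = 0: 0.00751·565 - 0.466 = 0.044P*, so P* = 3.78/0.044 = 85.8.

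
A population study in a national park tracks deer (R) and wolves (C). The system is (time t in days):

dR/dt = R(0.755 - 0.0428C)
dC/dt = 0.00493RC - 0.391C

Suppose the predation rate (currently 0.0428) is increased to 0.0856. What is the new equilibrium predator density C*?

C* ≈ 8.82

At the interior fixed point, setting dR/dt = 0 with R > 0 fixes C* = (prey growth rate)/(RC coefficient) — independent of the other coefficients.
With the change, C* = 0.755/0.0856 = 8.82; it falls from 17.6.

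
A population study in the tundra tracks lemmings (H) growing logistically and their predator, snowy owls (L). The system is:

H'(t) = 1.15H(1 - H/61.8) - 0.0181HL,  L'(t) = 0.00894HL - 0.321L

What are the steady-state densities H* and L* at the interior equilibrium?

H* ≈ 35.9, L* ≈ 26.6

From dL/dt = 0 with L > 0: 0.00894H* = 0.321, so H* = 35.9.
Substitute into dH/dt = 0: 1.15(1 - 35.9/61.8) = 0.0181L*.
The bracket is 0.419, giving L* = 0.482/0.0181 = 26.6.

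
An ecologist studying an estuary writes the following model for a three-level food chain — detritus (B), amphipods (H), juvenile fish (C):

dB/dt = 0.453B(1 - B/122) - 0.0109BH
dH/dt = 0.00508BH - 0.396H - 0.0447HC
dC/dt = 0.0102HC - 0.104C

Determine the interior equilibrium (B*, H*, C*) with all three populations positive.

B* ≈ 92.1, H* ≈ 10.2, C* ≈ 1.6

From dC/dt = 0: 0.0102H* = 0.104, so H* = 10.2.
From dB/dt = 0: 0.453(1 - B*/122) = 0.0109·10.2, giving B* = 122·(1 - 0.245) = 92.1.
From dH/dt = 0: 0.00508·92.1 - 0.396 = 0.0447C*, so C* = 0.0717/0.0447 = 1.6.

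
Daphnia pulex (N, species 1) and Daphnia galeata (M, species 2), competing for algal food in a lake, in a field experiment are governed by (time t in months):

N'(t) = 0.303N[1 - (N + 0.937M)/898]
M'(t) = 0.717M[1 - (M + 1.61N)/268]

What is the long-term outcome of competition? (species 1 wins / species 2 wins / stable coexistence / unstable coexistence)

Compare the nullcline intercepts: K1/α12 = 898/0.937 = 958 > K2 = 268; K2/α21 = 268/1.61 = 166 < K1 = 898.
Since the inequalities point opposite ways, species 1 can invade but species 2 cannot.

species 1 excludes species 2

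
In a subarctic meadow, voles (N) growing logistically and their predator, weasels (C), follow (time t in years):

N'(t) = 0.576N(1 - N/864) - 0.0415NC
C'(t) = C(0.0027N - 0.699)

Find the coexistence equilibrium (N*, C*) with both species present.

N* ≈ 259, C* ≈ 9.72

From dC/dt = 0 with C > 0: 0.0027N* = 0.699, so N* = 259.
Substitute into dN/dt = 0: 0.576(1 - 259/864) = 0.0415C*.
The bracket is 0.7, giving C* = 0.403/0.0415 = 9.72.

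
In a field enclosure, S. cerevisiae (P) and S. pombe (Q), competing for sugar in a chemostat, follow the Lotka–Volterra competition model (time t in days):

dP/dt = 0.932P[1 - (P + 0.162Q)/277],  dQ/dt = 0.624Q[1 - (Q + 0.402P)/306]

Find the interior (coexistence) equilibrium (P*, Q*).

Setting both brackets to zero gives the nullclines P + 0.162Q = 277 and 0.402P + Q = 306.
Substituting Q = 306 - 0.402P into the first: P(1 - 0.162·0.402) = 277 - 0.162·306.
So P* = 227/0.935 = 243, and then Q* = 306 - 0.402·243 = 208.

P* ≈ 243, Q* ≈ 208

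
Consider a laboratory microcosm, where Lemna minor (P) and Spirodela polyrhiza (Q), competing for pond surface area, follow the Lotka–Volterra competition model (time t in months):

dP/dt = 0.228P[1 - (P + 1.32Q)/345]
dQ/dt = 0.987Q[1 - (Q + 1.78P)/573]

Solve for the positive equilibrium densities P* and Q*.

P* ≈ 305, Q* ≈ 30.5

Setting both brackets to zero gives the nullclines P + 1.32Q = 345 and 1.78P + Q = 573.
Substituting Q = 573 - 1.78P into the first: P(1 - 1.32·1.78) = 345 - 1.32·573.
So P* = -411/-1.35 = 305, and then Q* = 573 - 1.78·305 = 30.5.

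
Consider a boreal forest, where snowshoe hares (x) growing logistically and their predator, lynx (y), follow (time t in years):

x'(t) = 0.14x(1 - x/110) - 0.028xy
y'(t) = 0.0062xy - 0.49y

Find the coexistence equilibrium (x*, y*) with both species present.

x* ≈ 79, y* ≈ 1.41

From dy/dt = 0 with y > 0: 0.0062x* = 0.49, so x* = 79.
Substitute into dx/dt = 0: 0.14(1 - 79/110) = 0.028y*.
The bracket is 0.282, giving y* = 0.0394/0.028 = 1.41.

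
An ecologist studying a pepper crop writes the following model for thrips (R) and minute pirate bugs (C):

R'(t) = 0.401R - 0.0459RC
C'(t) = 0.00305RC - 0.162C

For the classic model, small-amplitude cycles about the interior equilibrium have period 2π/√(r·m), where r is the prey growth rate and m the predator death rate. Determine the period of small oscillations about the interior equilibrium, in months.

T ≈ 24.7 months

Here r = 0.401 and m = 0.162, so r·m = 0.065.
ω = √0.065 = 0.255 per month, hence T = 2π/ω ≈ 24.7 months.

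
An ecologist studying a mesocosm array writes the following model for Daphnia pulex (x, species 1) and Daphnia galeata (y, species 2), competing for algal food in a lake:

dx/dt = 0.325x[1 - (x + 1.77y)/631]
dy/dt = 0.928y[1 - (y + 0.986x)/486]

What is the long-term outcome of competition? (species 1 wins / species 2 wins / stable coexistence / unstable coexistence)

Compare the nullcline intercepts: K1/α12 = 631/1.77 = 356 < K2 = 486; K2/α21 = 486/0.986 = 493 < K1 = 631.
Since both are reversed, neither can invade when rare; the interior point is a saddle.

unstable coexistence (outcome depends on initial conditions)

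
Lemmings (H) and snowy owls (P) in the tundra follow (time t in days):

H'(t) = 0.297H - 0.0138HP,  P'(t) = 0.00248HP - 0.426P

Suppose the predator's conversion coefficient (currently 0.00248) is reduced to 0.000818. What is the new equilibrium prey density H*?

At the interior fixed point, setting dP/dt = 0 with P > 0 fixes H* = (predator death rate)/(HP coefficient) — independent of the other coefficients.
With the change, H* = 0.426/0.000818 = 521; it rises from 172.

H* ≈ 521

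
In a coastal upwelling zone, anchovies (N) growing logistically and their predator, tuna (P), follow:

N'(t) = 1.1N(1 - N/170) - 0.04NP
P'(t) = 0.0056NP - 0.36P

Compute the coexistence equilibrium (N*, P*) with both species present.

N* ≈ 64.3, P* ≈ 17.1

From dP/dt = 0 with P > 0: 0.0056N* = 0.36, so N* = 64.3.
Substitute into dN/dt = 0: 1.1(1 - 64.3/170) = 0.04P*.
The bracket is 0.622, giving P* = 0.684/0.04 = 17.1.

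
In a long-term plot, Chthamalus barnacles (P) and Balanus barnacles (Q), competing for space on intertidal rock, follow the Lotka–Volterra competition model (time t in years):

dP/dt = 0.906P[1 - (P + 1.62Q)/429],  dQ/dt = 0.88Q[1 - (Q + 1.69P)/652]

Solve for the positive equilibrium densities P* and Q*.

P* ≈ 361, Q* ≈ 42

Setting both brackets to zero gives the nullclines P + 1.62Q = 429 and 1.69P + Q = 652.
Substituting Q = 652 - 1.69P into the first: P(1 - 1.62·1.69) = 429 - 1.62·652.
So P* = -627/-1.74 = 361, and then Q* = 652 - 1.69·361 = 42.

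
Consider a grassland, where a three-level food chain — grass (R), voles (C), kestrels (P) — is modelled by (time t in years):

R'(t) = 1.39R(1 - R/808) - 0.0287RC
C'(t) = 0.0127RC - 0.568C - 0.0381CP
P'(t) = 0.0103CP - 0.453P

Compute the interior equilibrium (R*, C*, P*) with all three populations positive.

From dP/dt = 0: 0.0103C* = 0.453, so C* = 44.
From dR/dt = 0: 1.39(1 - R*/808) = 0.0287·44, giving R* = 808·(1 - 0.908) = 74.3.
From dC/dt = 0: 0.0127·74.3 - 0.568 = 0.0381P*, so P* = 0.375/0.0381 = 9.85.

R* ≈ 74.3, C* ≈ 44, P* ≈ 9.85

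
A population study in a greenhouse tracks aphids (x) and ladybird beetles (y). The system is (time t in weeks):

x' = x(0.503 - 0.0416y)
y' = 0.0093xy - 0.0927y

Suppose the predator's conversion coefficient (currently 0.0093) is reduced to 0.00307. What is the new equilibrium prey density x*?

At the interior fixed point, setting dy/dt = 0 with y > 0 fixes x* = (predator death rate)/(xy coefficient) — independent of the other coefficients.
With the change, x* = 0.0927/0.00307 = 30.2; it rises from 9.97.

x* ≈ 30.2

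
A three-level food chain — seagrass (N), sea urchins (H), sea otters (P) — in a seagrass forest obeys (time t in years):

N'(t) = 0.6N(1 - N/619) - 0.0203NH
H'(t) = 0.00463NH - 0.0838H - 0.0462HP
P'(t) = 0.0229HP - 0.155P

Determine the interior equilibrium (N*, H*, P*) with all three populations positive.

N* ≈ 477, H* ≈ 6.77, P* ≈ 46

From dP/dt = 0: 0.0229H* = 0.155, so H* = 6.77.
From dN/dt = 0: 0.6(1 - N*/619) = 0.0203·6.77, giving N* = 619·(1 - 0.229) = 477.
From dH/dt = 0: 0.00463·477 - 0.0838 = 0.0462P*, so P* = 2.13/0.0462 = 46.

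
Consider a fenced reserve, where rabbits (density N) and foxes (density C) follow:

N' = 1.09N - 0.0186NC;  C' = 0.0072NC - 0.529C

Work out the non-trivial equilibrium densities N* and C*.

N* ≈ 73.5, C* ≈ 58.6

Set dC/dt = 0 with C > 0: 0.0072N - 0.529 = 0, so N* = 0.529/0.0072 = 73.5.
Set dN/dt = 0 with N > 0: 1.09 - 0.0186C = 0, so C* = 1.09/0.0186 = 58.6.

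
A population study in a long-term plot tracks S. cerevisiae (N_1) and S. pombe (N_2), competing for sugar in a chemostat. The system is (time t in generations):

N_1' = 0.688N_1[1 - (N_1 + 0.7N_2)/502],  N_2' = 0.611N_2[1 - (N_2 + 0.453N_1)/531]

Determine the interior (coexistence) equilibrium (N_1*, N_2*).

Setting both brackets to zero gives the nullclines N_1 + 0.7N_2 = 502 and 0.453N_1 + N_2 = 531.
Substituting N_2 = 531 - 0.453N_1 into the first: N_1(1 - 0.7·0.453) = 502 - 0.7·531.
So N_1* = 130/0.683 = 191, and then N_2* = 531 - 0.453·191 = 445.

N_1* ≈ 191, N_2* ≈ 445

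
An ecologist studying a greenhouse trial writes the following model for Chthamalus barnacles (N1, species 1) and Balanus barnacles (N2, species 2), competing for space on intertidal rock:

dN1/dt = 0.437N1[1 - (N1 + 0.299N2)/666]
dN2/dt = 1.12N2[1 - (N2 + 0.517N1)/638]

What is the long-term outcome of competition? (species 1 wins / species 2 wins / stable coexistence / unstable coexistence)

Compare the nullcline intercepts: K1/α12 = 666/0.299 = 2230 > K2 = 638; K2/α21 = 638/0.517 = 1230 > K1 = 666.
Since both inequalities hold, each species can invade when rare, so the interior equilibrium is stable.

stable coexistence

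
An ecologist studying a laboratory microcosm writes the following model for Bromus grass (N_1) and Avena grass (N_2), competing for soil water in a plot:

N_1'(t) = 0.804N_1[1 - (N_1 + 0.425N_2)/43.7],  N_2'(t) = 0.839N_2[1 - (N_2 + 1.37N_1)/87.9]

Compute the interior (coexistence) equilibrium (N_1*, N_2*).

Setting both brackets to zero gives the nullclines N_1 + 0.425N_2 = 43.7 and 1.37N_1 + N_2 = 87.9.
Substituting N_2 = 87.9 - 1.37N_1 into the first: N_1(1 - 0.425·1.37) = 43.7 - 0.425·87.9.
So N_1* = 6.34/0.418 = 15.2, and then N_2* = 87.9 - 1.37·15.2 = 67.1.

N_1* ≈ 15.2, N_2* ≈ 67.1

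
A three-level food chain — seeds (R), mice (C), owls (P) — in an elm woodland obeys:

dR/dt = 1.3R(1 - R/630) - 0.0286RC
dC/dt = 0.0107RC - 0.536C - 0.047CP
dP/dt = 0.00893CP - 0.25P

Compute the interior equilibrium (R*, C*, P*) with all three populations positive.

From dP/dt = 0: 0.00893C* = 0.25, so C* = 28.
From dR/dt = 0: 1.3(1 - R*/630) = 0.0286·28, giving R* = 630·(1 - 0.616) = 242.
From dC/dt = 0: 0.0107·242 - 0.536 = 0.047P*, so P* = 2.05/0.047 = 43.7.

R* ≈ 242, C* ≈ 28, P* ≈ 43.7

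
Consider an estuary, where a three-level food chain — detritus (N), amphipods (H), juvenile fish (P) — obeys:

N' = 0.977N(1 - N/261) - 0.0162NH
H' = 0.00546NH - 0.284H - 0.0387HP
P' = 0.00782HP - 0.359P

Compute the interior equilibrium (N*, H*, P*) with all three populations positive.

From dP/dt = 0: 0.00782H* = 0.359, so H* = 45.9.
From dN/dt = 0: 0.977(1 - N*/261) = 0.0162·45.9, giving N* = 261·(1 - 0.761) = 62.3.
From dH/dt = 0: 0.00546·62.3 - 0.284 = 0.0387P*, so P* = 0.0563/0.0387 = 1.45.

N* ≈ 62.3, H* ≈ 45.9, P* ≈ 1.45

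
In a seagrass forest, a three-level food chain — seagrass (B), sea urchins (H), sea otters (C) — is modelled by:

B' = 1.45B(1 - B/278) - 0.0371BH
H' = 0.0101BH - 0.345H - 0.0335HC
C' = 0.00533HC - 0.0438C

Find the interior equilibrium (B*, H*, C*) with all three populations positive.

B* ≈ 220, H* ≈ 8.22, C* ≈ 55.9

From dC/dt = 0: 0.00533H* = 0.0438, so H* = 8.22.
From dB/dt = 0: 1.45(1 - B*/278) = 0.0371·8.22, giving B* = 278·(1 - 0.21) = 220.
From dH/dt = 0: 0.0101·220 - 0.345 = 0.0335C*, so C* = 1.87/0.0335 = 55.9.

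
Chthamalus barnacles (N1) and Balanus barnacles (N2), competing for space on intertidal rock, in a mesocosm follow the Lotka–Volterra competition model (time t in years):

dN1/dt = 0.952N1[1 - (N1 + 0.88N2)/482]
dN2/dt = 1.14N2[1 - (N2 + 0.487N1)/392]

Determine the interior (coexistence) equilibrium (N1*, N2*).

N1* ≈ 240, N2* ≈ 275

Setting both brackets to zero gives the nullclines N1 + 0.88N2 = 482 and 0.487N1 + N2 = 392.
Substituting N2 = 392 - 0.487N1 into the first: N1(1 - 0.88·0.487) = 482 - 0.88·392.
So N1* = 137/0.571 = 240, and then N2* = 392 - 0.487·240 = 275.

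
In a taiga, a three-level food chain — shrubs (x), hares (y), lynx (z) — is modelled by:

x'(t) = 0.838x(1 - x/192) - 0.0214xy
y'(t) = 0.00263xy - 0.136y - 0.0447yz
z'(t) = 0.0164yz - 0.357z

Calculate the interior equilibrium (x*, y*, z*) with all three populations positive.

x* ≈ 85.3, y* ≈ 21.8, z* ≈ 1.97

From dz/dt = 0: 0.0164y* = 0.357, so y* = 21.8.
From dx/dt = 0: 0.838(1 - x*/192) = 0.0214·21.8, giving x* = 192·(1 - 0.556) = 85.3.
From dy/dt = 0: 0.00263·85.3 - 0.136 = 0.0447z*, so z* = 0.0883/0.0447 = 1.97.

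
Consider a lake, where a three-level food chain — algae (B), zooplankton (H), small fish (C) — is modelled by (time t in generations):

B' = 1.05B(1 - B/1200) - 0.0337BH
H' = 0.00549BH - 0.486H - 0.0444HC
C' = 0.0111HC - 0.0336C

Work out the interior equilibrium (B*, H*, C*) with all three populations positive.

From dC/dt = 0: 0.0111H* = 0.0336, so H* = 3.03.
From dB/dt = 0: 1.05(1 - B*/1200) = 0.0337·3.03, giving B* = 1200·(1 - 0.0972) = 1080.
From dH/dt = 0: 0.00549·1080 - 0.486 = 0.0444C*, so C* = 5.46/0.0444 = 123.

B* ≈ 1080, H* ≈ 3.03, C* ≈ 123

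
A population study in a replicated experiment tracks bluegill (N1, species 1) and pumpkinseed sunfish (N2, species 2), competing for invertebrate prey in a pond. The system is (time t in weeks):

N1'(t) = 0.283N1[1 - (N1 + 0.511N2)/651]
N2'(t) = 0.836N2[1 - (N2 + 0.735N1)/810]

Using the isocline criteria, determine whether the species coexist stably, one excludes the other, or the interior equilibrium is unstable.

Compare the nullcline intercepts: K1/α12 = 651/0.511 = 1270 > K2 = 810; K2/α21 = 810/0.735 = 1100 > K1 = 651.
Since both inequalities hold, each species can invade when rare, so the interior equilibrium is stable.

stable coexistence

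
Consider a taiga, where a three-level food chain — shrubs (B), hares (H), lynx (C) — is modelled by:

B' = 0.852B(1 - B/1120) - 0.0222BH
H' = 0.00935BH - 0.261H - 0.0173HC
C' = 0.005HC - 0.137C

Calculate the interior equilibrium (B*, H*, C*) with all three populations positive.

B* ≈ 320, H* ≈ 27.4, C* ≈ 158

From dC/dt = 0: 0.005H* = 0.137, so H* = 27.4.
From dB/dt = 0: 0.852(1 - B*/1120) = 0.0222·27.4, giving B* = 1120·(1 - 0.714) = 320.
From dH/dt = 0: 0.00935·320 - 0.261 = 0.0173C*, so C* = 2.73/0.0173 = 158.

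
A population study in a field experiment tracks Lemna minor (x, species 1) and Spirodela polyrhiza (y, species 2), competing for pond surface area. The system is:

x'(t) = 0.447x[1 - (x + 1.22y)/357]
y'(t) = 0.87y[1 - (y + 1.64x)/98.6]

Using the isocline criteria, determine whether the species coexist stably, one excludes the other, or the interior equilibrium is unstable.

Compare the nullcline intercepts: K1/α12 = 357/1.22 = 293 > K2 = 98.6; K2/α21 = 98.6/1.64 = 60.1 < K1 = 357.
Since the inequalities point opposite ways, species 1 can invade but species 2 cannot.

species 1 excludes species 2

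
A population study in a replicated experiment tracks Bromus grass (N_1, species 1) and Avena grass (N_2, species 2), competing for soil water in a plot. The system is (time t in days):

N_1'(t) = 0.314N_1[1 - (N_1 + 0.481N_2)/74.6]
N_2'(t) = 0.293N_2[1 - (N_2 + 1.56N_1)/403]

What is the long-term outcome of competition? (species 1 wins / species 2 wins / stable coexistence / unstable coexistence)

species 2 excludes species 1

Compare the nullcline intercepts: K1/α12 = 74.6/0.481 = 155 < K2 = 403; K2/α21 = 403/1.56 = 258 > K1 = 74.6.
Since the inequalities point opposite ways, species 2 can invade but species 1 cannot.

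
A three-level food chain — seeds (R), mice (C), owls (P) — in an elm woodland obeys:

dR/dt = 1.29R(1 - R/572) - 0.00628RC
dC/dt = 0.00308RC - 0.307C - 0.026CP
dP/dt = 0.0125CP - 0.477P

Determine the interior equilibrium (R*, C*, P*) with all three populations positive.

R* ≈ 466, C* ≈ 38.2, P* ≈ 43.4

From dP/dt = 0: 0.0125C* = 0.477, so C* = 38.2.
From dR/dt = 0: 1.29(1 - R*/572) = 0.00628·38.2, giving R* = 572·(1 - 0.186) = 466.
From dC/dt = 0: 0.00308·466 - 0.307 = 0.026P*, so P* = 1.13/0.026 = 43.4.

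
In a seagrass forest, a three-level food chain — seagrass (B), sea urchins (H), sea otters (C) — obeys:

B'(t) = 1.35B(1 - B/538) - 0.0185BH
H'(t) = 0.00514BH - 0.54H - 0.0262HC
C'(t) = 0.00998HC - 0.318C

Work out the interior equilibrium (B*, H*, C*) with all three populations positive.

B* ≈ 303, H* ≈ 31.9, C* ≈ 38.8

From dC/dt = 0: 0.00998H* = 0.318, so H* = 31.9.
From dB/dt = 0: 1.35(1 - B*/538) = 0.0185·31.9, giving B* = 538·(1 - 0.437) = 303.
From dH/dt = 0: 0.00514·303 - 0.54 = 0.0262C*, so C* = 1.02/0.0262 = 38.8.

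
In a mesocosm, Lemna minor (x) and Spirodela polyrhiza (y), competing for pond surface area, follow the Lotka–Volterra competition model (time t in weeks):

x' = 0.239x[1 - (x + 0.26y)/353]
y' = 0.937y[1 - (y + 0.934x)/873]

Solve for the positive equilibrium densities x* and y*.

x* ≈ 166, y* ≈ 718

Setting both brackets to zero gives the nullclines x + 0.26y = 353 and 0.934x + y = 873.
Substituting y = 873 - 0.934x into the first: x(1 - 0.26·0.934) = 353 - 0.26·873.
So x* = 126/0.757 = 166, and then y* = 873 - 0.934·166 = 718.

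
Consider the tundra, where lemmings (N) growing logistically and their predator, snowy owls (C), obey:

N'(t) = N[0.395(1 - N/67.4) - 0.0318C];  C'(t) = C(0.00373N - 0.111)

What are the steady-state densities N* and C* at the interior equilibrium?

From dC/dt = 0 with C > 0: 0.00373N* = 0.111, so N* = 29.8.
Substitute into dN/dt = 0: 0.395(1 - 29.8/67.4) = 0.0318C*.
The bracket is 0.558, giving C* = 0.221/0.0318 = 6.94.

N* ≈ 29.8, C* ≈ 6.94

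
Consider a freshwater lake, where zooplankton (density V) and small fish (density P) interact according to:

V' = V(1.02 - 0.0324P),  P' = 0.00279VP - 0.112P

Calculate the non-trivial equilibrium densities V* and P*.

Set dP/dt = 0 with P > 0: 0.00279V - 0.112 = 0, so V* = 0.112/0.00279 = 40.1.
Set dV/dt = 0 with V > 0: 1.02 - 0.0324P = 0, so P* = 1.02/0.0324 = 31.5.

V* ≈ 40.1, P* ≈ 31.5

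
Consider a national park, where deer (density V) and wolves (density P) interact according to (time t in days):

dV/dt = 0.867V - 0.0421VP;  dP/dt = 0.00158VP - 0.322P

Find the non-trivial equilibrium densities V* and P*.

Set dP/dt = 0 with P > 0: 0.00158V - 0.322 = 0, so V* = 0.322/0.00158 = 204.
Set dV/dt = 0 with V > 0: 0.867 - 0.0421P = 0, so P* = 0.867/0.0421 = 20.6.

V* ≈ 204, P* ≈ 20.6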